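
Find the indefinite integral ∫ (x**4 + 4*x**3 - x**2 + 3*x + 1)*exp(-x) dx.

Use integration by parts with u = x**4 + 4*x**3 - x**2 + 3*x + 1, dv = exp(-x) dx, so v = -exp(-x).
Apply parts 4 times (tabular method): alternate signs, differentiate u down to 0, integrate dv up.

(-x**4 - 8*x**3 - 23*x**2 - 49*x - 50)*exp(-x) + C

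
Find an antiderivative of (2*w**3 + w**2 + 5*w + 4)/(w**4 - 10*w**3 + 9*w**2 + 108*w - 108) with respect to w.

3457*log(w - 6)/2025 + 3*log(w - 1)/25 + 14*log(w + 3)/81 - 502/(45*w - 270) + C

Factor the denominator: (w - 6)**2*(w - 1)*(w + 3).
Partial-fraction decomposition: 14/(81*(w + 3)) + 3/(25*(w - 1)) + 3457/(2025*(w - 6)) + 502/(45*(w - 6)**2).
Integrate each term; A/(w−a) gives A·log|w−a|; A/(w−a)² gives −A/(w−a).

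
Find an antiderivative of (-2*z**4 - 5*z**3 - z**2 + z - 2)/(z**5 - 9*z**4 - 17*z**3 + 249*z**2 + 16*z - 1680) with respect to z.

-2187*log(z - 7)/220 + 1897*log(z - 5)/144 - 141*log(z - 4)/28 + 41*log(z + 3)/560 - 107*log(z + 4)/396 + C

Factor the denominator: (z - 7)*(z - 5)*(z - 4)*(z + 3)*(z + 4).
Partial-fraction decomposition: -107/(396*(z + 4)) + 41/(560*(z + 3)) - 141/(28*(z - 4)) + 1897/(144*(z - 5)) - 2187/(220*(z - 7)).
Integrate each term: A/(z−a) contributes A·log|z−a|.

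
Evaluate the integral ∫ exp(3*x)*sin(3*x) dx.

exp(3*x)*sin(3*x)/6 - exp(3*x)*cos(3*x)/6 + C

Let I denote the integral. Integrate by parts with u = sin(3*x), dv = exp(3*x) dx, so v = exp(3*x)/3: I = exp(3*x)*sin(3*x)/3 − ∫ exp(3*x)*cos(3*x) dx.
Apply parts again with u = cos(3*x), dv = exp(3*x) dx: ∫ exp(3*x)*cos(3*x) dx = exp(3*x)*cos(3*x)/3 + I. Substituting back brings back I: I = exp(3*x)*sin(3*x)/3 - exp(3*x)*cos(3*x)/3 − I.
Solving for I: (1 + 1)·I equals the remaining terms, so I = (1/2)·(exp(3*x)*sin(3*x)/3 - exp(3*x)*cos(3*x)/3).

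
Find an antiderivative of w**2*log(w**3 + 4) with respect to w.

Let u = w**3 + 4, so du = (3*w**2) dw.
The integral becomes (1/3)·∫ log(u) du; integrate by parts with u′=log(u), dv′=du.

w**3*log(w**3 + 4)/3 - w**3/3 + 4*log(w**3 + 4)/3 + C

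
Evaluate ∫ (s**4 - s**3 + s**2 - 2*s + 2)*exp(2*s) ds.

Use integration by parts with u = s**4 - s**3 + s**2 - 2*s + 2, dv = exp(2*s) ds, so v = exp(2*s)/2.
Apply parts 4 times (tabular method): alternate signs, differentiate u down to 0, integrate dv up.

(4*s**4 - 12*s**3 + 22*s**2 - 30*s + 23)*exp(2*s)/8 + C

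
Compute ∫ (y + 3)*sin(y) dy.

-y*cos(y) + sin(y) - 3*cos(y) + C

Use integration by parts with u = y + 3, dv = sin(y) dy, so v = -cos(y).
Apply parts 1 times (tabular method): alternate signs, differentiate u down to 0, integrate dv up.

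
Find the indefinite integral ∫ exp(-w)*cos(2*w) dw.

Let I denote the integral. Integrate by parts with u = cos(2*w), dv = exp(-w) dw, so v = -exp(-w): I = -exp(-w)*cos(2*w) − 2·∫ exp(-w)*sin(2*w) dw.
Apply parts again with u = sin(2*w), dv = exp(-w) dw: ∫ exp(-w)*sin(2*w) dw = -exp(-w)*sin(2*w) + 2·I. Substituting back brings back I: I = 2*exp(-w)*sin(2*w) - exp(-w)*cos(2*w) − 4·I.
Solving for I: (1 + 4)·I equals the remaining terms, so I = (1/5)·(2*exp(-w)*sin(2*w) - exp(-w)*cos(2*w)).

2*exp(-w)*sin(2*w)/5 - exp(-w)*cos(2*w)/5 + C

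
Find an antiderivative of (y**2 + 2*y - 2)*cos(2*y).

Use integration by parts with u = y**2 + 2*y - 2, dv = cos(2*y) dy, so v = sin(2*y)/2.
Apply parts 2 times (tabular method): alternate signs, differentiate u down to 0, integrate dv up.

y**2*sin(2*y)/2 + y*sin(2*y) + y*cos(2*y)/2 - 5*sin(2*y)/4 + cos(2*y)/2 + C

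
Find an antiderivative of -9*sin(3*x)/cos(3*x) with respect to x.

3*log(cos(3*x)) + C

Let u = cos(3*x), so du = (-3*sin(3*x)) dx.
Rewriting, the integral becomes 3·∫ 1/u du = 3·log(u).
Substituting back, u = cos(3*x).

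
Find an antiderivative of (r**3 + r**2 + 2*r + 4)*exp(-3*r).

Use integration by parts with u = r**3 + r**2 + 2*r + 4, dv = exp(-3*r) dr, so v = -exp(-3*r)/3.
Apply parts 3 times (tabular method): alternate signs, differentiate u down to 0, integrate dv up.

(-9*r**3 - 18*r**2 - 30*r - 46)*exp(-3*r)/27 + C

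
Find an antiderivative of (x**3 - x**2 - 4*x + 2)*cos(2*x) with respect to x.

x**3*sin(2*x)/2 - x**2*sin(2*x)/2 + 3*x**2*cos(2*x)/4 - 11*x*sin(2*x)/4 - x*cos(2*x)/2 + 5*sin(2*x)/4 - 11*cos(2*x)/8 + C

Use integration by parts with u = x**3 - x**2 - 4*x + 2, dv = cos(2*x) dx, so v = sin(2*x)/2.
Apply parts 3 times (tabular method): alternate signs, differentiate u down to 0, integrate dv up.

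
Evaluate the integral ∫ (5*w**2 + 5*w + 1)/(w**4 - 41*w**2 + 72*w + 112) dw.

Factor the denominator: (w - 4)**2*(w + 1)*(w + 7).
Partial-fraction decomposition: -211/(726*(w + 7)) + 1/(150*(w + 1)) + 859/(3025*(w - 4)) + 101/(55*(w - 4)**2).
Integrate each term; A/(w−a) gives A·log|w−a|; A/(w−a)² gives −A/(w−a).

859*log(w - 4)/3025 + log(w + 1)/150 - 211*log(w + 7)/726 - 101/(55*w - 220) + C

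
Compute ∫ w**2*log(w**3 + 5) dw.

Let u = w**3 + 5, so du = (3*w**2) dw.
The integral becomes (1/3)·∫ log(u) du; integrate by parts with u′=log(u), dv′=du.

w**3*log(w**3 + 5)/3 - w**3/3 + 5*log(w**3 + 5)/3 + C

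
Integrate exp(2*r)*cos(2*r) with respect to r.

Let I denote the integral. Integrate by parts with u = cos(2*r), dv = exp(2*r) dr, so v = exp(2*r)/2: I = exp(2*r)*cos(2*r)/2 + ∫ exp(2*r)*sin(2*r) dr.
Apply parts again with u = sin(2*r), dv = exp(2*r) dr: ∫ exp(2*r)*sin(2*r) dr = exp(2*r)*sin(2*r)/2 − I. Substituting back brings back I: I = exp(2*r)*sin(2*r)/2 + exp(2*r)*cos(2*r)/2 − I.
Solving for I: (1 + 1)·I equals the remaining terms, so I = (1/2)·(exp(2*r)*sin(2*r)/2 + exp(2*r)*cos(2*r)/2).

exp(2*r)*sin(2*r)/4 + exp(2*r)*cos(2*r)/4 + C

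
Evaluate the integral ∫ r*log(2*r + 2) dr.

Use integration by parts with u = log(2*r + 2), dv = r dr.
Then du = 2/(2*r + 2) dr and v = r**2/2.

r**2*log(2*r + 2)/2 - r**2/4 + r/2 - log(r + 1)/2 + C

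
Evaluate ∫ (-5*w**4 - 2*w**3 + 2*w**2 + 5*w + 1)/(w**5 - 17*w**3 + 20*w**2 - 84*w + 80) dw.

-271*log(w - 4)/108 - log(w - 1)/90 - 2849*log(w + 5)/1566 - 383*log(w**2 + 4)/1160 - 76*atan(w/2)/145 + C

Factor the denominator: (w - 4)*(w - 1)*(w + 5)*(w**2 + 4).
Partial-fraction decomposition: -(383*w + 608)/(580*(w**2 + 4)) - 2849/(1566*(w + 5)) - 1/(90*(w - 1)) - 271/(108*(w - 4)).
Integrate each term; A/(w−a) gives A·log|w−a|; the (Bw+D)/(w²+p²) term gives a log and an atan.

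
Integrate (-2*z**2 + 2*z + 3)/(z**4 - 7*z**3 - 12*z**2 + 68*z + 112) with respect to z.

Factor the denominator: (z - 7)*(z - 4)*(z + 2)**2.
Partial-fraction decomposition: 5/(36*(z + 2)) - 1/(6*(z + 2)**2) + 7/(36*(z - 4)) - 1/(3*(z - 7)).
Integrate each term; A/(z−a) gives A·log|z−a|; A/(z−a)² gives −A/(z−a).

-log(z - 7)/3 + 7*log(z - 4)/36 + 5*log(z + 2)/36 + 1/(6*z + 12) + C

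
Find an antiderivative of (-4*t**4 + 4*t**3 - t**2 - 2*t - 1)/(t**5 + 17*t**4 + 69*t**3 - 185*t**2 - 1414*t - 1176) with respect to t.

Factor the denominator: (t - 4)*(t + 1)*(t + 6)*(t + 7)**2.
Partial-fraction decomposition: 128047/(1089*(t + 7)) + 5506/(33*(t + 7)**2) - 6073/(50*(t + 6)) + 2/(225*(t + 1)) - 793/(6050*(t - 4)).
Integrate each term; A/(t−a) gives A·log|t−a|; A/(t−a)² gives −A/(t−a).

-793*log(t - 4)/6050 + 2*log(t + 1)/225 - 6073*log(t + 6)/50 + 128047*log(t + 7)/1089 - 5506/(33*t + 231) + C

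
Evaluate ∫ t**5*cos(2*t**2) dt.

Let u = t², du = 2t dt; rewrite as (1/2)∫ u^2·cos(2u) du.
Now integrate by parts 2 times.

t**4*sin(2*t**2)/4 + t**2*cos(2*t**2)/4 - sin(2*t**2)/8 + C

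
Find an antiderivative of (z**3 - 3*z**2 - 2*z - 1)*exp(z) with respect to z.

Use integration by parts with u = z**3 - 3*z**2 - 2*z - 1, dv = exp(z) dz, so v = exp(z).
Apply parts 3 times (tabular method): alternate signs, differentiate u down to 0, integrate dv up.

(z**3 - 6*z**2 + 10*z - 11)*exp(z) + C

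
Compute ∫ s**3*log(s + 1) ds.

Use integration by parts with u = log(s + 1), dv = s**3 ds.
Then du = 1/(s + 1) ds and v = s**4/4.

s**4*log(s + 1)/4 - s**4/16 + s**3/12 - s**2/8 + s/4 - log(s + 1)/4 + C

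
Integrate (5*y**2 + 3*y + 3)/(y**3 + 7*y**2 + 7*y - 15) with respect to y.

11*log(y - 1)/24 - 39*log(y + 3)/8 + 113*log(y + 5)/12 + C

Factor the denominator: (y - 1)*(y + 3)*(y + 5).
Partial-fraction decomposition: 113/(12*(y + 5)) - 39/(8*(y + 3)) + 11/(24*(y - 1)).
Integrate each term: A/(y−a) contributes A·log|y−a|.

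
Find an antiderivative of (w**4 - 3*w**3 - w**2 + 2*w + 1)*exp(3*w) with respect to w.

(27*w**4 - 117*w**3 + 90*w**2 - 6*w + 29)*exp(3*w)/81 + C

Use integration by parts with u = w**4 - 3*w**3 - w**2 + 2*w + 1, dv = exp(3*w) dw, so v = exp(3*w)/3.
Apply parts 4 times (tabular method): alternate signs, differentiate u down to 0, integrate dv up.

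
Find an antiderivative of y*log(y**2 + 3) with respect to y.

y**2*log(y**2 + 3)/2 - y**2/2 + 3*log(y**2 + 3)/2 + C

Let u = y**2 + 3, so du = (2*y) dy.
The integral becomes (1/2)·∫ log(u) du; integrate by parts with u′=log(u), dv′=du.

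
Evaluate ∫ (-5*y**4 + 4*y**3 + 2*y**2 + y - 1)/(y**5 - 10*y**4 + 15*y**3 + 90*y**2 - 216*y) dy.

log(y)/216 - 5539*log(y - 6)/324 + 989*log(y - 4)/56 - 277*log(y - 3)/54 - 499*log(y + 3)/1134 + C

Factor the denominator: y*(y - 6)*(y - 4)*(y - 3)*(y + 3).
Partial-fraction decomposition: -499/(1134*(y + 3)) - 277/(54*(y - 3)) + 989/(56*(y - 4)) - 5539/(324*(y - 6)) + 1/(216*y).
Integrate each term: A/(y−a) contributes A·log|y−a|.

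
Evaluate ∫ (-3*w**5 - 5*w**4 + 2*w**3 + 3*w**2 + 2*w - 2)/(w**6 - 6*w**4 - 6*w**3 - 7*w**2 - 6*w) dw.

Factor the denominator: w*(w - 3)*(w + 1)*(w + 2)*(w**2 + 1).
Partial-fraction decomposition: -(42*w + 31)/(50*(w**2 + 1)) - 3/(25*(w + 2)) - 5/(8*(w + 1)) - 1049/(600*(w - 3)) + 1/(3*w).
Integrate each term; A/(w−a) gives A·log|w−a|; the (Bw+D)/(w²+p²) term gives a log and an atan.

log(w)/3 - 1049*log(w - 3)/600 - 5*log(w + 1)/8 - 3*log(w + 2)/25 - 21*log(w**2 + 1)/50 - 31*atan(w)/50 + C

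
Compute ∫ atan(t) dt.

t*atan(t) - log(t**2 + 1)/2 + C

Use integration by parts with u = arctan(t), dv = dt.
Then du = 1/(t**2 + 1) dt.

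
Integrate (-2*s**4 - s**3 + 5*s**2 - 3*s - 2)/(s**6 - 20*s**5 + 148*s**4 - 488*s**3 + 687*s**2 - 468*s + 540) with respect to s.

Factor the denominator: (s - 6)**2*(s - 5)*(s - 3)*(s**2 + 1).
Partial-fraction decomposition: -(482*s + 265)/(35594*(s**2 + 1)) + 31/(36*(s - 3)) - 1267/(52*(s - 5)) + 289763/(12321*(s - 6)) - 2648/(111*(s - 6)**2).
Integrate each term; A/(s−a) gives A·log|s−a|; the (Bs+D)/(s²+p²) term gives a log and an atan.

289763*log(s - 6)/12321 - 1267*log(s - 5)/52 + 31*log(s - 3)/36 - 241*log(s**2 + 1)/35594 - 265*atan(s)/35594 + 2648/(111*s - 666) + C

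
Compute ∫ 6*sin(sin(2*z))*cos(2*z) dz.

-3*cos(sin(2*z)) + C

Let u = sin(2*z), so du = (2*cos(2*z)) dz.
Rewriting, the integral becomes 3·∫ sin(u) du = 3·-cos(u).
Substituting back, u = sin(2*z).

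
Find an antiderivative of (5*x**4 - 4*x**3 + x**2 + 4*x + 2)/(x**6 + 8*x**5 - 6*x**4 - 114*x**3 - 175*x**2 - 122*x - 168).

529*log(x - 4)/3927 - 11*log(x + 2)/15 + 64*log(x + 3)/35 - 67*log(x + 7)/55 - log(x**2 + 1)/170 - 4*atan(x)/85 + C

Factor the denominator: (x - 4)*(x + 2)*(x + 3)*(x + 7)*(x**2 + 1).
Partial-fraction decomposition: -(x + 4)/(85*(x**2 + 1)) - 67/(55*(x + 7)) + 64/(35*(x + 3)) - 11/(15*(x + 2)) + 529/(3927*(x - 4)).
Integrate each term; A/(x−a) gives A·log|x−a|; the (Bx+D)/(x²+p²) term gives a log and an atan.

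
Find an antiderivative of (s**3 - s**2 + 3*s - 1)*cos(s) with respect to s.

s**3*sin(s) - s**2*sin(s) + 3*s**2*cos(s) - 3*s*sin(s) - 2*s*cos(s) + sin(s) - 3*cos(s) + C

Use integration by parts with u = s**3 - s**2 + 3*s - 1, dv = cos(s) ds, so v = sin(s).
Apply parts 3 times (tabular method): alternate signs, differentiate u down to 0, integrate dv up.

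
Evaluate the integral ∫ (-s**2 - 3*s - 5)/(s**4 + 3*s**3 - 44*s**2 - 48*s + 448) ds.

-31*log(s - 4)/704 - 3*log(s + 4)/64 + log(s + 7)/11 + 3/(8*s - 32) + C

Factor the denominator: (s - 4)**2*(s + 4)*(s + 7).
Partial-fraction decomposition: 1/(11*(s + 7)) - 3/(64*(s + 4)) - 31/(704*(s - 4)) - 3/(8*(s - 4)**2).
Integrate each term; A/(s−a) gives A·log|s−a|; A/(s−a)² gives −A/(s−a).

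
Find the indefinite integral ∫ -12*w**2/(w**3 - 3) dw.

-4*log(w**3 - 3) + C

Let u = w**3 - 3, so du = (3*w**2) dw.
Rewriting, the integral becomes -4·∫ 1/u du = -4·log(u).
Substituting back, u = w**3 - 3.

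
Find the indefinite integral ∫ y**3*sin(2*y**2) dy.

Let u = y², du = 2y dy; rewrite as (1/2)∫ u^1·sin(2u) du.
Now integrate by parts 1 time.

-y**2*cos(2*y**2)/4 + sin(2*y**2)/8 + C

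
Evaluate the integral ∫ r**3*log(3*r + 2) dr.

r**4*log(3*r + 2)/4 - r**4/16 + r**3/18 - r**2/18 + 2*r/27 - 4*log(3*r + 2)/81 + C

Use integration by parts with u = log(3*r + 2), dv = r**3 dr.
Then du = 3/(3*r + 2) dr and v = r**4/4.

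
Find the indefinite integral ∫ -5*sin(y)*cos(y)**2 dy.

5*cos(y)**3/3 + C

Let u = cos(y), so du = (-sin(y)) dy.
Rewriting, the integral becomes 5·∫ u^2 du = 5·u^3/3.
Substituting back, u = cos(y).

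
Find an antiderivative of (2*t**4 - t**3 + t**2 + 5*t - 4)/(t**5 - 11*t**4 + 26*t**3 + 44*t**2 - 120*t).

Factor the denominator: t*(t - 6)*(t - 5)*(t - 2)*(t + 2).
Partial-fraction decomposition: 15/(224*(t + 2)) + 17/(48*(t - 2)) - 1171/(105*(t - 5)) + 1219/(96*(t - 6)) + 1/(30*t).
Integrate each term: A/(t−a) contributes A·log|t−a|.

log(t)/30 + 1219*log(t - 6)/96 - 1171*log(t - 5)/105 + 17*log(t - 2)/48 + 15*log(t + 2)/224 + C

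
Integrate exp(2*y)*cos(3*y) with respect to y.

Let I denote the integral. Integrate by parts with u = cos(3*y), dv = exp(2*y) dy, so v = exp(2*y)/2: I = exp(2*y)*cos(3*y)/2 + (3/2)·∫ exp(2*y)*sin(3*y) dy.
Apply parts again with u = sin(3*y), dv = exp(2*y) dy: ∫ exp(2*y)*sin(3*y) dy = exp(2*y)*sin(3*y)/2 − (3/2)·I. Substituting back brings back I: I = 3*exp(2*y)*sin(3*y)/4 + exp(2*y)*cos(3*y)/2 − (9/4)·I.
Solving for I: (1 + 9/4)·I equals the remaining terms, so I = (4/13)·(3*exp(2*y)*sin(3*y)/4 + exp(2*y)*cos(3*y)/2).

3*exp(2*y)*sin(3*y)/13 + 2*exp(2*y)*cos(3*y)/13 + C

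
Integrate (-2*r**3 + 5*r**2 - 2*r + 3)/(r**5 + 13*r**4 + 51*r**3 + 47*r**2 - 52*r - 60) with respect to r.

log(r - 1)/63 - 3*log(r + 1)/10 + 43*log(r + 2)/36 - 97*log(r + 5)/18 + 627*log(r + 6)/140 + C

Factor the denominator: (r - 1)*(r + 1)*(r + 2)*(r + 5)*(r + 6).
Partial-fraction decomposition: 627/(140*(r + 6)) - 97/(18*(r + 5)) + 43/(36*(r + 2)) - 3/(10*(r + 1)) + 1/(63*(r - 1)).
Integrate each term: A/(r−a) contributes A·log|r−a|.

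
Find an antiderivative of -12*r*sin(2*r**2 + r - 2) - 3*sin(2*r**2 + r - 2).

Let u = 2*r**2 + r - 2, so du = (4*r + 1) dr.
Rewriting, the integral becomes -3·∫ sin(u) du = -3·-cos(u).
Substituting back, u = 2*r**2 + r - 2.

3*cos(2*r**2 + r - 2) + C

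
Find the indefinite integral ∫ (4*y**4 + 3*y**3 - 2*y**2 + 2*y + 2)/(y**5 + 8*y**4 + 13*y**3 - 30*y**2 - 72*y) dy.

Factor the denominator: y*(y - 2)*(y + 3)**2*(y + 4).
Partial-fraction decomposition: 397/(12*(y + 4)) - 6602/(225*(y + 3)) + 221/(15*(y + 3)**2) + 43/(150*(y - 2)) - 1/(36*y).
Integrate each term; A/(y−a) gives A·log|y−a|; A/(y−a)² gives −A/(y−a).

-log(y)/36 + 43*log(y - 2)/150 - 6602*log(y + 3)/225 + 397*log(y + 4)/12 - 221/(15*y + 45) + C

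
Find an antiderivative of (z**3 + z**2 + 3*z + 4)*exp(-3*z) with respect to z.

(-9*z**3 - 18*z**2 - 39*z - 49)*exp(-3*z)/27 + C

Use integration by parts with u = z**3 + z**2 + 3*z + 4, dv = exp(-3*z) dz, so v = -exp(-3*z)/3.
Apply parts 3 times (tabular method): alternate signs, differentiate u down to 0, integrate dv up.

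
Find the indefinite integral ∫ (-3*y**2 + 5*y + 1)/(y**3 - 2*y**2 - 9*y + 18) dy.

Factor the denominator: (y - 3)*(y - 2)*(y + 3).
Partial-fraction decomposition: -41/(30*(y + 3)) + 1/(5*(y - 2)) - 11/(6*(y - 3)).
Integrate each term: A/(y−a) contributes A·log|y−a|.

-11*log(y - 3)/6 + log(y - 2)/5 - 41*log(y + 3)/30 + C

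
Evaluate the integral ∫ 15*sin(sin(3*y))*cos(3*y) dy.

Let u = sin(3*y), so du = (3*cos(3*y)) dy.
Rewriting, the integral becomes 5·∫ sin(u) du = 5·-cos(u).
Substituting back, u = sin(3*y).

-5*cos(sin(3*y)) + C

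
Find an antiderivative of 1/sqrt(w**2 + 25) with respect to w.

Substitute w = 5·tan(θ), so dw = 5·sec(θ)^2 dθ and the radical becomes sqrt(w**2 + 25) = 5·sec(θ) by the Pythagorean identity.
Integrate the resulting trig expression in θ, then back-substitute tan(θ) = w/5, sec(θ) = sqrt(w**2 + 25)/5 (absorbing any constant into C).

log(w + sqrt(w**2 + 25)) + C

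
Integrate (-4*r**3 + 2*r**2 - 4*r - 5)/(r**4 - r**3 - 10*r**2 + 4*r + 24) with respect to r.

Factor the denominator: (r - 3)*(r - 2)*(r + 2)**2.
Partial-fraction decomposition: -813/(400*(r + 2)) + 43/(20*(r + 2)**2) + 37/(16*(r - 2)) - 107/(25*(r - 3)).
Integrate each term; A/(r−a) gives A·log|r−a|; A/(r−a)² gives −A/(r−a).

-107*log(r - 3)/25 + 37*log(r - 2)/16 - 813*log(r + 2)/400 - 43/(20*r + 40) + C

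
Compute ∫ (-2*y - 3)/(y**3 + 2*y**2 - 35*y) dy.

Factor the denominator: y*(y - 5)*(y + 7).
Partial-fraction decomposition: 11/(84*(y + 7)) - 13/(60*(y - 5)) + 3/(35*y).
Integrate each term: A/(y−a) contributes A·log|y−a|.

3*log(y)/35 - 13*log(y - 5)/60 + 11*log(y + 7)/84 + C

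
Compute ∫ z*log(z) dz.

Use integration by parts with u = log(z), dv = z dz.
Then du = 1/z dz and v = z**2/2.

z**2*log(z)/2 - z**2/4 + C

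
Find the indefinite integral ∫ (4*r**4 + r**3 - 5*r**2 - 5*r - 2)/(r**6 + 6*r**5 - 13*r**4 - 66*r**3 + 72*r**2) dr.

Factor the denominator: r**2*(r - 3)*(r - 1)*(r + 4)*(r + 6).
Partial-fraction decomposition: -86/(81*(r + 6)) + 449/(560*(r + 4)) + 1/(10*(r - 1)) + 289/(1134*(r - 3)) - 41/(432*r) - 1/(36*r**2).
Integrate each term; A/(r−a) gives A·log|r−a|; A/(r−a)² gives −A/(r−a).

-41*log(r)/432 + 289*log(r - 3)/1134 + log(r - 1)/10 + 449*log(r + 4)/560 - 86*log(r + 6)/81 + 1/(36*r) + C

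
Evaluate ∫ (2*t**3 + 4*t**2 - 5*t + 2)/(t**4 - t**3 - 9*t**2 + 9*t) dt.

Factor the denominator: t*(t - 3)*(t - 1)*(t + 3).
Partial-fraction decomposition: 1/(72*(t + 3)) - 3/(8*(t - 1)) + 77/(36*(t - 3)) + 2/(9*t).
Integrate each term: A/(t−a) contributes A·log|t−a|.

2*log(t)/9 + 77*log(t - 3)/36 - 3*log(t - 1)/8 + log(t + 3)/72 + C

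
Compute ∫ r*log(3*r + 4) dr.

r**2*log(3*r + 4)/2 - r**2/4 + 2*r/3 - 8*log(3*r + 4)/9 + C

Use integration by parts with u = log(3*r + 4), dv = r dr.
Then du = 3/(3*r + 4) dr and v = r**2/2.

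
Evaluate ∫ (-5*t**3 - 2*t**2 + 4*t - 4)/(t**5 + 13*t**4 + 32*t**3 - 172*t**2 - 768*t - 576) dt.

Factor the denominator: (t - 4)*(t + 1)*(t + 4)*(t + 6)**2.
Partial-fraction decomposition: -68/(25*(t + 6)) - 49/(5*(t + 6)**2) + 67/(24*(t + 4)) + 1/(75*(t + 1)) - 17/(200*(t - 4)).
Integrate each term; A/(t−a) gives A·log|t−a|; A/(t−a)² gives −A/(t−a).

-17*log(t - 4)/200 + log(t + 1)/75 + 67*log(t + 4)/24 - 68*log(t + 6)/25 + 49/(5*t + 30) + C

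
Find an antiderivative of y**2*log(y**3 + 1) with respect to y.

Let u = y**3 + 1, so du = (3*y**2) dy.
The integral becomes (1/3)·∫ log(u) du; integrate by parts with u′=log(u), dv′=du.

y**3*log(y**3 + 1)/3 - y**3/3 + log(y**3 + 1)/3 + C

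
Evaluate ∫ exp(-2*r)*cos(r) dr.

exp(-2*r)*sin(r)/5 - 2*exp(-2*r)*cos(r)/5 + C

Let I denote the integral. Integrate by parts with u = cos(r), dv = exp(-2*r) dr, so v = -exp(-2*r)/2: I = -exp(-2*r)*cos(r)/2 − (1/2)·∫ exp(-2*r)*sin(r) dr.
Apply parts again with u = sin(r), dv = exp(-2*r) dr: ∫ exp(-2*r)*sin(r) dr = -exp(-2*r)*sin(r)/2 + (1/2)·I. Substituting back brings back I: I = exp(-2*r)*sin(r)/4 - exp(-2*r)*cos(r)/2 − (1/4)·I.
Solving for I: (1 + 1/4)·I equals the remaining terms, so I = (4/5)·(exp(-2*r)*sin(r)/4 - exp(-2*r)*cos(r)/2).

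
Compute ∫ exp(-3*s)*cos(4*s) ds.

Let I denote the integral. Integrate by parts with u = cos(4*s), dv = exp(-3*s) ds, so v = -exp(-3*s)/3: I = -exp(-3*s)*cos(4*s)/3 − (4/3)·∫ exp(-3*s)*sin(4*s) ds.
Apply parts again with u = sin(4*s), dv = exp(-3*s) ds: ∫ exp(-3*s)*sin(4*s) ds = -exp(-3*s)*sin(4*s)/3 + (4/3)·I. Substituting back brings back I: I = 4*exp(-3*s)*sin(4*s)/9 - exp(-3*s)*cos(4*s)/3 − (16/9)·I.
Solving for I: (1 + 16/9)·I equals the remaining terms, so I = (9/25)·(4*exp(-3*s)*sin(4*s)/9 - exp(-3*s)*cos(4*s)/3).

4*exp(-3*s)*sin(4*s)/25 - 3*exp(-3*s)*cos(4*s)/25 + C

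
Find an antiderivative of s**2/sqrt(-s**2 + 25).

Substitute s = 5·sin(θ), so ds = 5·cos(θ) dθ and the radical becomes sqrt(-s**2 + 25) = 5·cos(θ) by the Pythagorean identity.
Integrate the resulting trig expression in θ, then back-substitute θ = asin(s/5), sin(θ) = s/5, cos(θ) = sqrt(-s**2 + 25)/5 (absorbing any constant into C).

-s*sqrt(-s**2 + 25)/2 + 25*asin(s/5)/2 + C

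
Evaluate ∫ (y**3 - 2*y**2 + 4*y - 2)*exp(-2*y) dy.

Use integration by parts with u = y**3 - 2*y**2 + 4*y - 2, dv = exp(-2*y) dy, so v = -exp(-2*y)/2.
Apply parts 3 times (tabular method): alternate signs, differentiate u down to 0, integrate dv up.

(-4*y**3 + 2*y**2 - 14*y + 1)*exp(-2*y)/8 + C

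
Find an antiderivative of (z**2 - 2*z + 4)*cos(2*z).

Use integration by parts with u = z**2 - 2*z + 4, dv = cos(2*z) dz, so v = sin(2*z)/2.
Apply parts 2 times (tabular method): alternate signs, differentiate u down to 0, integrate dv up.

z**2*sin(2*z)/2 - z*sin(2*z) + z*cos(2*z)/2 + 7*sin(2*z)/4 - cos(2*z)/2 + C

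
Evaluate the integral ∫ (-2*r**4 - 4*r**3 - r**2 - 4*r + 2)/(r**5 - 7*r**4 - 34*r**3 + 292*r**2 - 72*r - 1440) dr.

-1757*log(r - 6)/96 + 163*log(r - 5)/7 - 133*log(r - 4)/20 - log(r + 2)/224 - 79*log(r + 6)/240 + C

Factor the denominator: (r - 6)*(r - 5)*(r - 4)*(r + 2)*(r + 6).
Partial-fraction decomposition: -79/(240*(r + 6)) - 1/(224*(r + 2)) - 133/(20*(r - 4)) + 163/(7*(r - 5)) - 1757/(96*(r - 6)).
Integrate each term: A/(r−a) contributes A·log|r−a|.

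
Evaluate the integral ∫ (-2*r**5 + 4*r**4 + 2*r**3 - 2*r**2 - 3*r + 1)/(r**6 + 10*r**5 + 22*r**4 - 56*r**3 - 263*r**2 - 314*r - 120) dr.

-67*log(r - 3)/2240 + 9*log(r + 1)/16 - 37*log(r + 2)/10 + 325*log(r + 4)/14 - 1411*log(r + 5)/64 + 1/(8*r + 8) + C

Factor the denominator: (r - 3)*(r + 1)**2*(r + 2)*(r + 4)*(r + 5).
Partial-fraction decomposition: -1411/(64*(r + 5)) + 325/(14*(r + 4)) - 37/(10*(r + 2)) + 9/(16*(r + 1)) - 1/(8*(r + 1)**2) - 67/(2240*(r - 3)).
Integrate each term; A/(r−a) gives A·log|r−a|; A/(r−a)² gives −A/(r−a).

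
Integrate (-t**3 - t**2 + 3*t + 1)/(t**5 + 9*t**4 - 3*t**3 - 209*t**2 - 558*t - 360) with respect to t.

Factor the denominator: (t - 5)*(t + 1)*(t + 3)*(t + 4)*(t + 6).
Partial-fraction decomposition: 163/(330*(t + 6)) - 37/(54*(t + 4)) + 5/(24*(t + 3)) + 1/(90*(t + 1)) - 67/(2376*(t - 5)).
Integrate each term: A/(t−a) contributes A·log|t−a|.

-67*log(t - 5)/2376 + log(t + 1)/90 + 5*log(t + 3)/24 - 37*log(t + 4)/54 + 163*log(t + 6)/330 + C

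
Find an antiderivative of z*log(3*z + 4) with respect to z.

z**2*log(3*z + 4)/2 - z**2/4 + 2*z/3 - 8*log(3*z + 4)/9 + C

Use integration by parts with u = log(3*z + 4), dv = z dz.
Then du = 3/(3*z + 4) dz and v = z**2/2.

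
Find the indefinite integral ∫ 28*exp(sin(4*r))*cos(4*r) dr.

Let u = sin(4*r), so du = (4*cos(4*r)) dr.
Rewriting, the integral becomes 7·∫ e^u du = 7·e^u.
Substituting back, u = sin(4*r).

7*exp(sin(4*r)) + C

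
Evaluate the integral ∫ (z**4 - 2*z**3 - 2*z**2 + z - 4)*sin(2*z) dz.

Use integration by parts with u = z**4 - 2*z**3 - 2*z**2 + z - 4, dv = sin(2*z) dz, so v = -cos(2*z)/2.
Apply parts 4 times (tabular method): alternate signs, differentiate u down to 0, integrate dv up.

-z**4*cos(2*z)/2 + z**3*sin(2*z) + z**3*cos(2*z) - 3*z**2*sin(2*z)/2 + 5*z**2*cos(2*z)/2 - 5*z*sin(2*z)/2 - 2*z*cos(2*z) + sin(2*z) + 3*cos(2*z)/4 + C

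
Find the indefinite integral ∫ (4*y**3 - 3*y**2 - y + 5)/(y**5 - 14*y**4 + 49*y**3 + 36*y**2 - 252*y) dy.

-5*log(y)/252 + 1223*log(y - 7)/252 - 755*log(y - 6)/144 + 83*log(y - 3)/180 - 37*log(y + 2)/720 + C

Factor the denominator: y*(y - 7)*(y - 6)*(y - 3)*(y + 2).
Partial-fraction decomposition: -37/(720*(y + 2)) + 83/(180*(y - 3)) - 755/(144*(y - 6)) + 1223/(252*(y - 7)) - 5/(252*y).
Integrate each term: A/(y−a) contributes A·log|y−a|.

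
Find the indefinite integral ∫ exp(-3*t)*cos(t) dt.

exp(-3*t)*sin(t)/10 - 3*exp(-3*t)*cos(t)/10 + C

Let I denote the integral. Integrate by parts with u = cos(t), dv = exp(-3*t) dt, so v = -exp(-3*t)/3: I = -exp(-3*t)*cos(t)/3 − (1/3)·∫ exp(-3*t)*sin(t) dt.
Apply parts again with u = sin(t), dv = exp(-3*t) dt: ∫ exp(-3*t)*sin(t) dt = -exp(-3*t)*sin(t)/3 + (1/3)·I. Substituting back brings back I: I = exp(-3*t)*sin(t)/9 - exp(-3*t)*cos(t)/3 − (1/9)·I.
Solving for I: (1 + 1/9)·I equals the remaining terms, so I = (9/10)·(exp(-3*t)*sin(t)/9 - exp(-3*t)*cos(t)/3).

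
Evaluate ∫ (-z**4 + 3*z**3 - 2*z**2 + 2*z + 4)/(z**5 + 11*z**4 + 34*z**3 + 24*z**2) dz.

Factor the denominator: z**2*(z + 1)*(z + 4)*(z + 6).
Partial-fraction decomposition: -253/(45*(z + 6)) + 121/(24*(z + 4)) - 4/(15*(z + 1)) - 11/(72*z) + 1/(6*z**2).
Integrate each term; A/(z−a) gives A·log|z−a|; A/(z−a)² gives −A/(z−a).

-11*log(z)/72 - 4*log(z + 1)/15 + 121*log(z + 4)/24 - 253*log(z + 6)/45 - 1/(6*z) + C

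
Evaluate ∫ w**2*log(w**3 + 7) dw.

w**3*log(w**3 + 7)/3 - w**3/3 + 7*log(w**3 + 7)/3 + C

Let u = w**3 + 7, so du = (3*w**2) dw.
The integral becomes (1/3)·∫ log(u) du; integrate by parts with u′=log(u), dv′=du.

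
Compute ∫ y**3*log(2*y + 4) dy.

Use integration by parts with u = log(2*y + 4), dv = y**3 dy.
Then du = 2/(2*y + 4) dy and v = y**4/4.

y**4*log(2*y + 4)/4 - y**4/16 + y**3/6 - y**2/2 + 2*y - 4*log(y + 2) + C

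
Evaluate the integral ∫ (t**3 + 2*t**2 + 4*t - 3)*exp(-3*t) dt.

Use integration by parts with u = t**3 + 2*t**2 + 4*t - 3, dv = exp(-3*t) dt, so v = -exp(-3*t)/3.
Apply parts 3 times (tabular method): alternate signs, differentiate u down to 0, integrate dv up.

(-t**3 - 3*t**2 - 6*t + 1)*exp(-3*t)/3 + C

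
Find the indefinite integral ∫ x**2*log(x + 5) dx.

Use integration by parts with u = log(x + 5), dv = x**2 dx.
Then du = 1/(x + 5) dx and v = x**3/3.

x**3*log(x + 5)/3 - x**3/9 + 5*x**2/6 - 25*x/3 + 125*log(x + 5)/3 + C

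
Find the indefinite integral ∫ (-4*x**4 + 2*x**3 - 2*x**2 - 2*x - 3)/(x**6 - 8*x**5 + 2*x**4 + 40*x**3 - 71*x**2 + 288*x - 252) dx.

-3011*log(x - 7)/4240 + 99*log(x - 3)/208 - 3*log(x - 1)/80 + 131*log(x + 3)/1040 + 251*log(x**2 + 4)/3445 - 11*atan(x/2)/530 + C

Factor the denominator: (x - 7)*(x - 3)*(x - 1)*(x + 3)*(x**2 + 4).
Partial-fraction decomposition: (502*x - 143)/(3445*(x**2 + 4)) + 131/(1040*(x + 3)) - 3/(80*(x - 1)) + 99/(208*(x - 3)) - 3011/(4240*(x - 7)).
Integrate each term; A/(x−a) gives A·log|x−a|; the (Bx+D)/(x²+p²) term gives a log and an atan.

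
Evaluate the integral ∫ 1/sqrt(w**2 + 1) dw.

Substitute w = tan(θ), so dw = sec(θ)^2 dθ and the radical becomes sqrt(w**2 + 1) = sec(θ) by the Pythagorean identity.
Integrate the resulting trig expression in θ, then back-substitute tan(θ) = w, sec(θ) = sqrt(w**2 + 1) (absorbing any constant into C).

log(w + sqrt(w**2 + 1)) + C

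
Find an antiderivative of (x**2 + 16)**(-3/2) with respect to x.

x/(16*sqrt(x**2 + 16)) + C

Substitute x = 4·tan(θ), so dx = 4·sec(θ)^2 dθ and the radical becomes sqrt(x**2 + 16) = 4·sec(θ) by the Pythagorean identity.
Integrate the resulting trig expression in θ, then back-substitute tan(θ) = x/4, sec(θ) = sqrt(x**2 + 16)/4 (absorbing any constant into C).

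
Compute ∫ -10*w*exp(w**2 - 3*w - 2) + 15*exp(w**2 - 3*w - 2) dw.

Let u = w**2 - 3*w - 2, so du = (2*w - 3) dw.
Rewriting, the integral becomes -5·∫ e^u du = -5·e^u.
Substituting back, u = w**2 - 3*w - 2.

-5*exp(w**2 - 3*w - 2) + C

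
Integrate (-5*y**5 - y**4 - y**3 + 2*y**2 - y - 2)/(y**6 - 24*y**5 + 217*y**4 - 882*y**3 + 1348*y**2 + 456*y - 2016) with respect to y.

Factor the denominator: (y - 7)*(y - 6)**2*(y - 4)*(y - 2)*(y + 1).
Partial-fraction decomposition: -1/(980*(y + 1)) - 3/(8*(y - 2)) + 2707/(60*(y - 4)) + 263689/(392*(y - 6)) + 5041/(7*(y - 6)**2) - 8669/(12*(y - 7)).
Integrate each term; A/(y−a) gives A·log|y−a|; A/(y−a)² gives −A/(y−a).

-8669*log(y - 7)/12 + 263689*log(y - 6)/392 + 2707*log(y - 4)/60 - 3*log(y - 2)/8 - log(y + 1)/980 - 5041/(7*y - 42) + C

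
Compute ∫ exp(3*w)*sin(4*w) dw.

Let I denote the integral. Integrate by parts with u = sin(4*w), dv = exp(3*w) dw, so v = exp(3*w)/3: I = exp(3*w)*sin(4*w)/3 − (4/3)·∫ exp(3*w)*cos(4*w) dw.
Apply parts again with u = cos(4*w), dv = exp(3*w) dw: ∫ exp(3*w)*cos(4*w) dw = exp(3*w)*cos(4*w)/3 + (4/3)·I. Substituting back brings back I: I = exp(3*w)*sin(4*w)/3 - 4*exp(3*w)*cos(4*w)/9 − (16/9)·I.
Solving for I: (1 + 16/9)·I equals the remaining terms, so I = (9/25)·(exp(3*w)*sin(4*w)/3 - 4*exp(3*w)*cos(4*w)/9).

3*exp(3*w)*sin(4*w)/25 - 4*exp(3*w)*cos(4*w)/25 + C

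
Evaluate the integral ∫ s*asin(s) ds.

Use integration by parts with u = arcsin(s), dv = s ds.
Then du = 1/sqrt(-s**2 + 1) ds.

s**2*asin(s)/2 + s*sqrt(-s**2 + 1)/4 - asin(s)/4 + C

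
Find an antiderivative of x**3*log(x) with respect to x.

x**4*log(x)/4 - x**4/16 + C

Use integration by parts with u = log(x), dv = x**3 dx.
Then du = 1/x dx and v = x**4/4.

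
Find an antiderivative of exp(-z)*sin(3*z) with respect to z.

-exp(-z)*sin(3*z)/10 - 3*exp(-z)*cos(3*z)/10 + C

Let I denote the integral. Integrate by parts with u = sin(3*z), dv = exp(-z) dz, so v = -exp(-z): I = -exp(-z)*sin(3*z) + 3·∫ exp(-z)*cos(3*z) dz.
Apply parts again with u = cos(3*z), dv = exp(-z) dz: ∫ exp(-z)*cos(3*z) dz = -exp(-z)*cos(3*z) − 3·I. Substituting back brings back I: I = -exp(-z)*sin(3*z) - 3*exp(-z)*cos(3*z) − 9·I.
Solving for I: (1 + 9)·I equals the remaining terms, so I = (1/10)·(-exp(-z)*sin(3*z) - 3*exp(-z)*cos(3*z)).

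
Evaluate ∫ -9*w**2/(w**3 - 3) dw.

Let u = w**3 - 3, so du = (3*w**2) dw.
Rewriting, the integral becomes -3·∫ 1/u du = -3·log(u).
Substituting back, u = w**3 - 3.

-3*log(w**3 - 3) + C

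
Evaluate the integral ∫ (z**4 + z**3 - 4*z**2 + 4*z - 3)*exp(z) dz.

(z**4 - 3*z**3 + 5*z**2 - 6*z + 3)*exp(z) + C

Use integration by parts with u = z**4 + z**3 - 4*z**2 + 4*z - 3, dv = exp(z) dz, so v = exp(z).
Apply parts 4 times (tabular method): alternate signs, differentiate u down to 0, integrate dv up.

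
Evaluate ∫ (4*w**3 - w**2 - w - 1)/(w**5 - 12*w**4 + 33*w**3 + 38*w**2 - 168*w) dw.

log(w)/168 + 1315*log(w - 7)/756 - 235*log(w - 4)/72 + 19*log(w - 3)/12 - 7*log(w + 2)/108 + C

Factor the denominator: w*(w - 7)*(w - 4)*(w - 3)*(w + 2).
Partial-fraction decomposition: -7/(108*(w + 2)) + 19/(12*(w - 3)) - 235/(72*(w - 4)) + 1315/(756*(w - 7)) + 1/(168*w).
Integrate each term: A/(w−a) contributes A·log|w−a|.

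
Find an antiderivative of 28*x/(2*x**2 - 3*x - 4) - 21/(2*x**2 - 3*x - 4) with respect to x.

Let u = 2*x**2 - 3*x - 4, so du = (4*x - 3) dx.
Rewriting, the integral becomes 7·∫ 1/u du = 7·log(u).
Substituting back, u = 2*x**2 - 3*x - 4.

7*log(2*x**2 - 3*x - 4) + C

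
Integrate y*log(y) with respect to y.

y**2*log(y)/2 - y**2/4 + C

Use integration by parts with u = log(y), dv = y dy.
Then du = 1/y dy and v = y**2/2.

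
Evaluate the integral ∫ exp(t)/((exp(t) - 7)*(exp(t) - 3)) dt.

Let u = e^t, du = e^t dt.
The integral becomes ∫ du/((u-3)(u-7)); decompose into partial fractions.

log(exp(t) - 7)/4 - log(exp(t) - 3)/4 + C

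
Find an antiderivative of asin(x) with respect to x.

x*asin(x) + sqrt(-x**2 + 1) + C

Use integration by parts with u = arcsin(x), dv = dx.
Then du = 1/sqrt(-x**2 + 1) dx.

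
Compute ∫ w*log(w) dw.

Use integration by parts with u = log(w), dv = w dw.
Then du = 1/w dw and v = w**2/2.

w**2*log(w)/2 - w**2/4 + C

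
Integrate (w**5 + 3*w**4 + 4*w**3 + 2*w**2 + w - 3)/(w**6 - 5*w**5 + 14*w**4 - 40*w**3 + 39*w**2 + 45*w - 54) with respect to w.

17*log(w - 3)/4 - 119*log(w - 2)/39 + log(w - 1)/5 + log(w + 1)/60 - 27*log(w**2 + 9)/130 + 76*atan(w/3)/195 + C

Factor the denominator: (w - 3)*(w - 2)*(w - 1)*(w + 1)*(w**2 + 9).
Partial-fraction decomposition: -(27*w - 76)/(65*(w**2 + 9)) + 1/(60*(w + 1)) + 1/(5*(w - 1)) - 119/(39*(w - 2)) + 17/(4*(w - 3)).
Integrate each term; A/(w−a) gives A·log|w−a|; the (Bw+D)/(w²+p²) term gives a log and an atan.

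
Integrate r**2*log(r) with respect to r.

r**3*log(r)/3 - r**3/9 + C

Use integration by parts with u = log(r), dv = r**2 dr.
Then du = 1/r dr and v = r**3/3.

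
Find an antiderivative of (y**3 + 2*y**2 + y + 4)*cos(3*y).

Use integration by parts with u = y**3 + 2*y**2 + y + 4, dv = cos(3*y) dy, so v = sin(3*y)/3.
Apply parts 3 times (tabular method): alternate signs, differentiate u down to 0, integrate dv up.

y**3*sin(3*y)/3 + 2*y**2*sin(3*y)/3 + y**2*cos(3*y)/3 + y*sin(3*y)/9 + 4*y*cos(3*y)/9 + 32*sin(3*y)/27 + cos(3*y)/27 + C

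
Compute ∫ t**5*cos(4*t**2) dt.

Let u = t², du = 2t dt; rewrite as (1/2)∫ u^2·cos(4u) du.
Now integrate by parts 2 times.

t**4*sin(4*t**2)/8 + t**2*cos(4*t**2)/16 - sin(4*t**2)/64 + C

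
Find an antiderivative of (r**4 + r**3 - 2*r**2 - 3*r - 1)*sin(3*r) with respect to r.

Use integration by parts with u = r**4 + r**3 - 2*r**2 - 3*r - 1, dv = sin(3*r) dr, so v = -cos(3*r)/3.
Apply parts 4 times (tabular method): alternate signs, differentiate u down to 0, integrate dv up.

-r**4*cos(3*r)/3 + 4*r**3*sin(3*r)/9 - r**3*cos(3*r)/3 + r**2*sin(3*r)/3 + 10*r**2*cos(3*r)/9 - 20*r*sin(3*r)/27 + 11*r*cos(3*r)/9 - 11*sin(3*r)/27 + 7*cos(3*r)/81 + C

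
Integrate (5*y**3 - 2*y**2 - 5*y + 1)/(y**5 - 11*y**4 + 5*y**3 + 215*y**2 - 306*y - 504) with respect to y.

1583*log(y - 7)/352 - 979*log(y - 6)/210 + 103*log(y - 3)/336 + log(y + 1)/672 - 331*log(y + 4)/2310 + C

Factor the denominator: (y - 7)*(y - 6)*(y - 3)*(y + 1)*(y + 4).
Partial-fraction decomposition: -331/(2310*(y + 4)) + 1/(672*(y + 1)) + 103/(336*(y - 3)) - 979/(210*(y - 6)) + 1583/(352*(y - 7)).
Integrate each term: A/(y−a) contributes A·log|y−a|.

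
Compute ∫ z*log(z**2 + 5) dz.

Let u = z**2 + 5, so du = (2*z) dz.
The integral becomes (1/2)·∫ log(u) du; integrate by parts with u′=log(u), dv′=du.

z**2*log(z**2 + 5)/2 - z**2/2 + 5*log(z**2 + 5)/2 + C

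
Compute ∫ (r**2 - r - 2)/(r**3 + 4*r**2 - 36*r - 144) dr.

7*log(r - 6)/30 - 9*log(r + 4)/10 + 5*log(r + 6)/3 + C

Factor the denominator: (r - 6)*(r + 4)*(r + 6).
Partial-fraction decomposition: 5/(3*(r + 6)) - 9/(10*(r + 4)) + 7/(30*(r - 6)).
Integrate each term: A/(r−a) contributes A·log|r−a|.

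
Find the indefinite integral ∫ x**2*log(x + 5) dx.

x**3*log(x + 5)/3 - x**3/9 + 5*x**2/6 - 25*x/3 + 125*log(x + 5)/3 + C

Use integration by parts with u = log(x + 5), dv = x**2 dx.
Then du = 1/(x + 5) dx and v = x**3/3.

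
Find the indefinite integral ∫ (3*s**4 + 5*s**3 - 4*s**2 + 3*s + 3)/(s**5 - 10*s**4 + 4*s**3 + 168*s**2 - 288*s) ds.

-log(s)/96 + 467*log(s - 6)/192 + 27*log(s - 2)/64 + 5*log(s + 4)/32 - 323/(16*s - 96) + C

Factor the denominator: s*(s - 6)**2*(s - 2)*(s + 4).
Partial-fraction decomposition: 5/(32*(s + 4)) + 27/(64*(s - 2)) + 467/(192*(s - 6)) + 323/(16*(s - 6)**2) - 1/(96*s).
Integrate each term; A/(s−a) gives A·log|s−a|; A/(s−a)² gives −A/(s−a).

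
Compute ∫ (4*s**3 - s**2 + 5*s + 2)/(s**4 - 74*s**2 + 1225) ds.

Factor the denominator: (s - 7)*(s - 5)*(s + 5)*(s + 7).
Partial-fraction decomposition: 727/(168*(s + 7)) - 137/(60*(s + 5)) - 251/(120*(s - 5)) + 85/(21*(s - 7)).
Integrate each term: A/(s−a) contributes A·log|s−a|.

85*log(s - 7)/21 - 251*log(s - 5)/120 - 137*log(s + 5)/60 + 727*log(s + 7)/168 + C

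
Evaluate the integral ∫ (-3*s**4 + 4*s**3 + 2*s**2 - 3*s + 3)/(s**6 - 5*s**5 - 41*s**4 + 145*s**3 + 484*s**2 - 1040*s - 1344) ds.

-1917*log(s - 7)/3872 + 163*log(s - 4)/320 - 123*log(s - 3)/784 - log(s + 1)/1440 + 489385*log(s + 4)/3415104 + 977/(1848*s + 7392) + C

Factor the denominator: (s - 7)*(s - 4)*(s - 3)*(s + 1)*(s + 4)**2.
Partial-fraction decomposition: 489385/(3415104*(s + 4)) - 977/(1848*(s + 4)**2) - 1/(1440*(s + 1)) - 123/(784*(s - 3)) + 163/(320*(s - 4)) - 1917/(3872*(s - 7)).
Integrate each term; A/(s−a) gives A·log|s−a|; A/(s−a)² gives −A/(s−a).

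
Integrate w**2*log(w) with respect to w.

w**3*log(w)/3 - w**3/9 + C

Use integration by parts with u = log(w), dv = w**2 dw.
Then du = 1/w dw and v = w**3/3.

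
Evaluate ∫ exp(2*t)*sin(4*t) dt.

Let I denote the integral. Integrate by parts with u = sin(4*t), dv = exp(2*t) dt, so v = exp(2*t)/2: I = exp(2*t)*sin(4*t)/2 − 2·∫ exp(2*t)*cos(4*t) dt.
Apply parts again with u = cos(4*t), dv = exp(2*t) dt: ∫ exp(2*t)*cos(4*t) dt = exp(2*t)*cos(4*t)/2 + 2·I. Substituting back brings back I: I = exp(2*t)*sin(4*t)/2 - exp(2*t)*cos(4*t) − 4·I.
Solving for I: (1 + 4)·I equals the remaining terms, so I = (1/5)·(exp(2*t)*sin(4*t)/2 - exp(2*t)*cos(4*t)).

exp(2*t)*sin(4*t)/10 - exp(2*t)*cos(4*t)/5 + C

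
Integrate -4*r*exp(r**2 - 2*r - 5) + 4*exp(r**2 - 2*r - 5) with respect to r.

Let u = r**2 - 2*r - 5, so du = (2*r - 2) dr.
Rewriting, the integral becomes -2·∫ e^u du = -2·e^u.
Substituting back, u = r**2 - 2*r - 5.

-2*exp(r**2 - 2*r - 5) + C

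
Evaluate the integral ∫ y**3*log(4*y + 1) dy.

y**4*log(4*y + 1)/4 - y**4/16 + y**3/48 - y**2/128 + y/256 - log(4*y + 1)/1024 + C

Use integration by parts with u = log(4*y + 1), dv = y**3 dy.
Then du = 4/(4*y + 1) dy and v = y**4/4.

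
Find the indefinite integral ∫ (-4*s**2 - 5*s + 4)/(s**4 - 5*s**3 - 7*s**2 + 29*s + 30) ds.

Factor the denominator: (s - 5)*(s - 3)*(s + 1)*(s + 2).
Partial-fraction decomposition: 2/(35*(s + 2)) + 5/(24*(s + 1)) + 47/(40*(s - 3)) - 121/(84*(s - 5)).
Integrate each term: A/(s−a) contributes A·log|s−a|.

-121*log(s - 5)/84 + 47*log(s - 3)/40 + 5*log(s + 1)/24 + 2*log(s + 2)/35 + C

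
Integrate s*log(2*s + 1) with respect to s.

Use integration by parts with u = log(2*s + 1), dv = s ds.
Then du = 2/(2*s + 1) ds and v = s**2/2.

s**2*log(2*s + 1)/2 - s**2/4 + s/4 - log(2*s + 1)/8 + C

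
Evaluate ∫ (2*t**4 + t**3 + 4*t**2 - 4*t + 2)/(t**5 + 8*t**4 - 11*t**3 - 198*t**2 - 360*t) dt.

Factor the denominator: t*(t - 5)*(t + 3)*(t + 4)*(t + 6).
Partial-fraction decomposition: 1273/(198*(t + 6)) - 265/(36*(t + 4)) + 185/(72*(t + 3)) + 1457/(3960*(t - 5)) - 1/(180*t).
Integrate each term: A/(t−a) contributes A·log|t−a|.

-log(t)/180 + 1457*log(t - 5)/3960 + 185*log(t + 3)/72 - 265*log(t + 4)/36 + 1273*log(t + 6)/198 + C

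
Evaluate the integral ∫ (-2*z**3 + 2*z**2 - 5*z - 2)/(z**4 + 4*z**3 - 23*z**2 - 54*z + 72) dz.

Factor the denominator: (z - 4)*(z - 1)*(z + 3)*(z + 6).
Partial-fraction decomposition: -38/(15*(z + 6)) + 85/(84*(z + 3)) + 1/(12*(z - 1)) - 59/(105*(z - 4)).
Integrate each term: A/(z−a) contributes A·log|z−a|.

-59*log(z - 4)/105 + log(z - 1)/12 + 85*log(z + 3)/84 - 38*log(z + 6)/15 + C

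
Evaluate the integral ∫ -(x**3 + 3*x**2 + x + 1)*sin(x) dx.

x**3*cos(x) - 3*x**2*sin(x) + 3*x**2*cos(x) - 6*x*sin(x) - 5*x*cos(x) + 5*sin(x) - 5*cos(x) + C

Use integration by parts with u = x**3 + 3*x**2 + x + 1, dv = -sin(x) dx, so v = cos(x).
Apply parts 3 times (tabular method): alternate signs, differentiate u down to 0, integrate dv up.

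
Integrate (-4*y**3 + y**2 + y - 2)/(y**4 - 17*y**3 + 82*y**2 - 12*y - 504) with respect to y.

-1318*log(y - 7)/9 + 285*log(y - 6)/2 - log(y + 2)/18 - 103/(y - 6) + C

Factor the denominator: (y - 7)*(y - 6)**2*(y + 2).
Partial-fraction decomposition: -1/(18*(y + 2)) + 285/(2*(y - 6)) + 103/(y - 6)**2 - 1318/(9*(y - 7)).
Integrate each term; A/(y−a) gives A·log|y−a|; A/(y−a)² gives −A/(y−a).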